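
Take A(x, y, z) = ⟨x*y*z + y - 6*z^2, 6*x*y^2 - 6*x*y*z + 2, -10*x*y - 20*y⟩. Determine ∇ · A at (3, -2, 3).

-132

∂A₁/∂x = y*z
∂A₂/∂y = 12*x*y - 6*x*z
∂A₃/∂z = 0
∇·A = 12*x*y - 6*x*z + y*z
At (3, -2, 3): -132.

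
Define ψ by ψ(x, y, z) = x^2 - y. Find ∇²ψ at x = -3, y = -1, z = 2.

∂²ψ/∂x² = 2
∂²ψ/∂y² = 0
∂²ψ/∂z² = 0
∇²ψ = 2
At (-3, -1, 2): 2.

2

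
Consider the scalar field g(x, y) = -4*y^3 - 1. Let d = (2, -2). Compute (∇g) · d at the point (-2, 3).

∂g/∂x = 0
∂g/∂y = -12*y^2
∇g at (-2, 3) = (0, -108)
∇g · d = (0)(2) + (-108)(-2) = 216

216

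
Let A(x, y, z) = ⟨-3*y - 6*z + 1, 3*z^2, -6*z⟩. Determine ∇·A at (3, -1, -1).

-6

∂A₁/∂x = 0
∂A₂/∂y = 0
∂A₃/∂z = -6
∇·A = -6
At (3, -1, -1): -6.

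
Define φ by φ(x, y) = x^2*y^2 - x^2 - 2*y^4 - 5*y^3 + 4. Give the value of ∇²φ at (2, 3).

∂²φ/∂x² = 2*(y^2 - 1)
∂²φ/∂y² = 2*(x^2 - 12*y^2 - 15*y)
∇²φ = 2*x^2 - 22*y^2 - 30*y - 2
At (2, 3): -282.

-282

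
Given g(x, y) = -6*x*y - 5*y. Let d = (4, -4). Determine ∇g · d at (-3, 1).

∂g/∂x = -6*y
∂g/∂y = -6*x - 5
∇g at (-3, 1) = (-6, 13)
∇g · d = (-6)(4) + (13)(-4) = -76

-76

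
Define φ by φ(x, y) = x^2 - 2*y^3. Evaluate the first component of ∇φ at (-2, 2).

(∇φ)_1 = ∂φ/∂x = 2*x
At (-2, 2): -4.

-4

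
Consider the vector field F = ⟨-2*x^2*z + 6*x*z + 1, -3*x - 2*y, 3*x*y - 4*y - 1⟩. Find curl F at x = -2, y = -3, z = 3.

(-10, -11, -3)

(∇×F)₁ = ∂F₃/∂y − ∂F₂/∂z = 3*x - 4
(∇×F)₂ = ∂F₁/∂z − ∂F₃/∂x = -2*x^2 + 6*x - 3*y
(∇×F)₃ = ∂F₂/∂x − ∂F₁/∂y = -3
∇×F = (3*x - 4, -2*x^2 + 6*x - 3*y, -3)
At (-2, -3, 3): (-10, -11, -3).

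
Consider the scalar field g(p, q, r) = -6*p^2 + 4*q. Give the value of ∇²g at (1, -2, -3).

∂²g/∂p² = -12
∂²g/∂q² = 0
∂²g/∂r² = 0
∇²g = -12
At (1, -2, -3): -12.

-12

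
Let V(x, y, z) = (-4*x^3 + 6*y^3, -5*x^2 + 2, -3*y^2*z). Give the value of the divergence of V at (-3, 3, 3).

∂V₁/∂x = -12*x^2
∂V₂/∂y = 0
∂V₃/∂z = -3*y^2
∇·V = -12*x^2 - 3*y^2
At (-3, 3, 3): -135.

-135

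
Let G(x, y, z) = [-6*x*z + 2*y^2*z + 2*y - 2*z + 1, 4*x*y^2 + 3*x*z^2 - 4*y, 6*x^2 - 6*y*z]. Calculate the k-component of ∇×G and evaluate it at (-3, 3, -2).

(∇×G)_3 = ∂G₂/∂x − ∂G₁/∂y
= 4*y^2 + 3*z^2 − (4*y*z + 2)
= 4*y^2 - 4*y*z + 3*z^2 - 2
At (-3, 3, -2): 70.

70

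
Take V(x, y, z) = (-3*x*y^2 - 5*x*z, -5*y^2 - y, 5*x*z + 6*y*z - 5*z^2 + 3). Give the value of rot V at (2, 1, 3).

(∇×V)₁ = ∂V₃/∂y − ∂V₂/∂z = 6*z
(∇×V)₂ = ∂V₁/∂z − ∂V₃/∂x = -5*x - 5*z
(∇×V)₃ = ∂V₂/∂x − ∂V₁/∂y = 6*x*y
∇×V = (6*z, -5*x - 5*z, 6*x*y)
At (2, 1, 3): (18, -25, 12).

(18, -25, 12)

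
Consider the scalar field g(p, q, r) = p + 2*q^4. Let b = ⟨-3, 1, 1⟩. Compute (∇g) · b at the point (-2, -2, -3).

-67

∂g/∂p = 1
∂g/∂q = 8*q^3
∂g/∂r = 0
∇g at (-2, -2, -3) = (1, -64, 0)
∇g · b = (1)(-3) + (-64)(1) + (0)(1) = -67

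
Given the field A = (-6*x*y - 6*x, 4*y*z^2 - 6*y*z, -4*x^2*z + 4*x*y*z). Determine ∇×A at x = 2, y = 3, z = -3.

(66, -12, 12)

(∇×A)₁ = ∂A₃/∂y − ∂A₂/∂z = 4*x*z - 8*y*z + 6*y
(∇×A)₂ = ∂A₁/∂z − ∂A₃/∂x = 8*x*z - 4*y*z
(∇×A)₃ = ∂A₂/∂x − ∂A₁/∂y = 6*x
∇×A = (4*x*z - 8*y*z + 6*y, 8*x*z - 4*y*z, 6*x)
At (2, 3, -3): (66, -12, 12).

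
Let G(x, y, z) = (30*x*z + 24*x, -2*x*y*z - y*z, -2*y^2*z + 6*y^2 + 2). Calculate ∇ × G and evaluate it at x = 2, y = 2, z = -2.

(50, 60, 8)

(∇×G)₁ = ∂G₃/∂y − ∂G₂/∂z = 2*x*y - 4*y*z + 13*y
(∇×G)₂ = ∂G₁/∂z − ∂G₃/∂x = 30*x
(∇×G)₃ = ∂G₂/∂x − ∂G₁/∂y = -2*y*z
∇×G = (2*x*y - 4*y*z + 13*y, 30*x, -2*y*z)
At (2, 2, -2): (50, 60, 8).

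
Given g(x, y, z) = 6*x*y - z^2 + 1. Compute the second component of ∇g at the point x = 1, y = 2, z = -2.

(∇g)_2 = ∂g/∂y = 6*x
At (1, 2, -2): 6.

6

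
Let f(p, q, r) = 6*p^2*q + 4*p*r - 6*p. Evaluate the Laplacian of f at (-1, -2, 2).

-24

∂²f/∂p² = 12*q
∂²f/∂q² = 0
∂²f/∂r² = 0
∇²f = 12*q
At (-1, -2, 2): -24.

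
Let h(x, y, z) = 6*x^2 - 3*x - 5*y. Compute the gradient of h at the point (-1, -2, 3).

(-15, -5, 0)

∂h/∂x = 12*x - 3
∂h/∂y = -5
∂h/∂z = 0
∇h = (12*x - 3, -5, 0)
At (-1, -2, 3): (-15, -5, 0).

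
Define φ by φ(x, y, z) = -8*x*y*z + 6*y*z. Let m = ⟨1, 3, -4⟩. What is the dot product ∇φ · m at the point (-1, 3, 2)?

-132

∂φ/∂x = -8*y*z
∂φ/∂y = -8*x*z + 6*z
∂φ/∂z = -8*x*y + 6*y
∇φ at (-1, 3, 2) = (-48, 28, 42)
∇φ · m = (-48)(1) + (28)(3) + (42)(-4) = -132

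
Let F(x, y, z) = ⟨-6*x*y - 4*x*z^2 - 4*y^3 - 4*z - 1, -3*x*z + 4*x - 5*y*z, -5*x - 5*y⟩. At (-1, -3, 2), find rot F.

(-23, 17, 100)

(∇×F)₁ = ∂F₃/∂y − ∂F₂/∂z = 3*x + 5*y - 5
(∇×F)₂ = ∂F₁/∂z − ∂F₃/∂x = -8*x*z + 1
(∇×F)₃ = ∂F₂/∂x − ∂F₁/∂y = 6*x + 12*y^2 - 3*z + 4
∇×F = (3*x + 5*y - 5, -8*x*z + 1, 6*x + 12*y^2 - 3*z + 4)
At (-1, -3, 2): (-23, 17, 100).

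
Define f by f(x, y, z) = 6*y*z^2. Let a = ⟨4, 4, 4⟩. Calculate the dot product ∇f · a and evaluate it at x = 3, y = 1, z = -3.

∂f/∂x = 0
∂f/∂y = 6*z^2
∂f/∂z = 12*y*z
∇f at (3, 1, -3) = (0, 54, -36)
∇f · a = (0)(4) + (54)(4) + (-36)(4) = 72

72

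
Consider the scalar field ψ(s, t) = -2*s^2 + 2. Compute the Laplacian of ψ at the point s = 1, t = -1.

-4

∂²ψ/∂s² = -4
∂²ψ/∂t² = 0
∇²ψ = -4
At (1, -1): -4.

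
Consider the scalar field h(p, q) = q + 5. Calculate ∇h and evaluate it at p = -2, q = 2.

∂h/∂p = 0
∂h/∂q = 1
∇h = (0, 1)
At (-2, 2): (0, 1).

(0, 1)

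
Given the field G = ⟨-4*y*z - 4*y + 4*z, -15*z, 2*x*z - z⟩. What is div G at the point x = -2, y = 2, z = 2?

∂G₁/∂x = 0
∂G₂/∂y = 0
∂G₃/∂z = 2*x - 1
∇·G = 2*x - 1
At (-2, 2, 2): -5.

-5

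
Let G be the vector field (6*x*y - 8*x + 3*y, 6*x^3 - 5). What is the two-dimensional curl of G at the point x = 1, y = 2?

9

∂G₂/∂x = 18*x^2
∂G₁/∂y = 6*x + 3
Scalar curl = 18*x^2 - 6*x - 3
At (1, 2): 9.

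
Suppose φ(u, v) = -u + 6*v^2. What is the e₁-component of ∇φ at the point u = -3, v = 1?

-1

(∇φ)_1 = ∂φ/∂u = -1
At (-3, 1): -1.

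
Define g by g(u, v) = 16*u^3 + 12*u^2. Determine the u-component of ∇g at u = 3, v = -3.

(∇g)_1 = ∂g/∂u = 48*u^2 + 24*u
At (3, -3): 504.

504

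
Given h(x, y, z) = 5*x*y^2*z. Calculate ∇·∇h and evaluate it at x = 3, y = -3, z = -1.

∂²h/∂x² = 0
∂²h/∂y² = 10*x*z
∂²h/∂z² = 0
∇²h = 10*x*z
At (3, -3, -1): -30.

-30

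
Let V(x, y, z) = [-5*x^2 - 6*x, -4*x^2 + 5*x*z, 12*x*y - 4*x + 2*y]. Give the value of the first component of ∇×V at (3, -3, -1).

(∇×V)_1 = ∂V₃/∂y − ∂V₂/∂z
= 12*x + 2 − (5*x)
= 7*x + 2
At (3, -3, -1): 23.

23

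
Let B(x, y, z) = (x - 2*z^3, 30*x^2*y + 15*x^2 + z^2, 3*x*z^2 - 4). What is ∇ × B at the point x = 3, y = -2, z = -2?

(4, -36, -270)

(∇×B)₁ = ∂B₃/∂y − ∂B₂/∂z = -2*z
(∇×B)₂ = ∂B₁/∂z − ∂B₃/∂x = -9*z^2
(∇×B)₃ = ∂B₂/∂x − ∂B₁/∂y = 60*x*y + 30*x
∇×B = (-2*z, -9*z^2, 60*x*y + 30*x)
At (3, -2, -2): (4, -36, -270).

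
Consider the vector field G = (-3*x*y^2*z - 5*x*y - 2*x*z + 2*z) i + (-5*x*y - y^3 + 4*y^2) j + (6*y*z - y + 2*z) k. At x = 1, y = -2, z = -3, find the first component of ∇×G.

-19

(∇×G)_1 = ∂G₃/∂y − ∂G₂/∂z
= 6*z - 1 − (0)
= 6*z - 1
At (1, -2, -3): -19.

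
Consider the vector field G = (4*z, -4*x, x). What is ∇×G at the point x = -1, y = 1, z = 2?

(∇×G)₁ = ∂G₃/∂y − ∂G₂/∂z = 0
(∇×G)₂ = ∂G₁/∂z − ∂G₃/∂x = 3
(∇×G)₃ = ∂G₂/∂x − ∂G₁/∂y = -4
∇×G = (0, 3, -4)
At (-1, 1, 2): (0, 3, -4).

(0, 3, -4)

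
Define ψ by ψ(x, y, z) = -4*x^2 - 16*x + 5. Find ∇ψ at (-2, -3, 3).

∂ψ/∂x = -8*x - 16
∂ψ/∂y = 0
∂ψ/∂z = 0
∇ψ = (-8*x - 16, 0, 0)
At (-2, -3, 3): (0, 0, 0).

(0, 0, 0)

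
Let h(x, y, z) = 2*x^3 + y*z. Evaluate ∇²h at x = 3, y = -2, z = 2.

36

∂²h/∂x² = 12*x
∂²h/∂y² = 0
∂²h/∂z² = 0
∇²h = 12*x
At (3, -2, 2): 36.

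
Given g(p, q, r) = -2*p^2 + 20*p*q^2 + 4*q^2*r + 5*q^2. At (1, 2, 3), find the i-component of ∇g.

76

(∇g)_1 = ∂g/∂p = -4*p + 20*q^2
At (1, 2, 3): 76.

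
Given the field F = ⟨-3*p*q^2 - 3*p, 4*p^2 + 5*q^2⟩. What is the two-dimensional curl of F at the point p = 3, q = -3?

∂F₂/∂p = 8*p
∂F₁/∂q = -6*p*q
Scalar curl = 6*p*q + 8*p
At (3, -3): -30.

-30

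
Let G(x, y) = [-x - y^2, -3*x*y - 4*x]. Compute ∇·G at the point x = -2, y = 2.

∂G₁/∂x = -1
∂G₂/∂y = -3*x
∇·G = -3*x - 1
At (-2, 2): 5.

5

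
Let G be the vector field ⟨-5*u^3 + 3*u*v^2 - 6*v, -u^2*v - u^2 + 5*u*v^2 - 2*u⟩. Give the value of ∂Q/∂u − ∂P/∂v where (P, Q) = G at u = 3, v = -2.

66

∂G₂/∂u = -2*u*v - 2*u + 5*v^2 - 2
∂G₁/∂v = 6*u*v - 6
Scalar curl = -8*u*v - 2*u + 5*v^2 + 4
At (3, -2): 66.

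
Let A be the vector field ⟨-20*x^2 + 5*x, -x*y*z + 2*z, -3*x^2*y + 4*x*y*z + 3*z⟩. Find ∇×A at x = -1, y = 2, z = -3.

(∇×A)₁ = ∂A₃/∂y − ∂A₂/∂z = -3*x^2 + x*y + 4*x*z - 2
(∇×A)₂ = ∂A₁/∂z − ∂A₃/∂x = 6*x*y - 4*y*z
(∇×A)₃ = ∂A₂/∂x − ∂A₁/∂y = -y*z
∇×A = (-3*x^2 + x*y + 4*x*z - 2, 6*x*y - 4*y*z, -y*z)
At (-1, 2, -3): (5, 12, 6).

(5, 12, 6)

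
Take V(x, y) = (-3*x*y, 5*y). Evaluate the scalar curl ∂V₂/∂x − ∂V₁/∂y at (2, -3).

6

∂V₂/∂x = 0
∂V₁/∂y = -3*x
Scalar curl = 3*x
At (2, -3): 6.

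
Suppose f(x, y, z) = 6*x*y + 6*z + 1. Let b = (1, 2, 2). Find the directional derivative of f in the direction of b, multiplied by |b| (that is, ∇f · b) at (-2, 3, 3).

∂f/∂x = 6*y
∂f/∂y = 6*x
∂f/∂z = 6
∇f at (-2, 3, 3) = (18, -12, 6)
∇f · b = (18)(1) + (-12)(2) + (6)(2) = 6

6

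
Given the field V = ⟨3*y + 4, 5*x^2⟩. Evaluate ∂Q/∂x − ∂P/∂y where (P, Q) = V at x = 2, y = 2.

17

∂V₂/∂x = 10*x
∂V₁/∂y = 3
Scalar curl = 10*x - 3
At (2, 2): 17.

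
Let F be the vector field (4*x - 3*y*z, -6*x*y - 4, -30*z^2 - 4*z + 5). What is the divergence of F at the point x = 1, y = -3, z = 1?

-66

∂F₁/∂x = 4
∂F₂/∂y = -6*x
∂F₃/∂z = -60*z - 4
∇·F = -6*x - 60*z
At (1, -3, 1): -66.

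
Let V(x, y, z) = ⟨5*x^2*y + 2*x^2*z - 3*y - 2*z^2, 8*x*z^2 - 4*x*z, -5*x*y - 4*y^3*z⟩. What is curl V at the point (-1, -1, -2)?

(-7, 5, 38)

(∇×V)₁ = ∂V₃/∂y − ∂V₂/∂z = -16*x*z - x - 12*y^2*z
(∇×V)₂ = ∂V₁/∂z − ∂V₃/∂x = 2*x^2 + 5*y - 4*z
(∇×V)₃ = ∂V₂/∂x − ∂V₁/∂y = -5*x^2 + 8*z^2 - 4*z + 3
∇×V = (-16*x*z - x - 12*y^2*z, 2*x^2 + 5*y - 4*z, -5*x^2 + 8*z^2 - 4*z + 3)
At (-1, -1, -2): (-7, 5, 38).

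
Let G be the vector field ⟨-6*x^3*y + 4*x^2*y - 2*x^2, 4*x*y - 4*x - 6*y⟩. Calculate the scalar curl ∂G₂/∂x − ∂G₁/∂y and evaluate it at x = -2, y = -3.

∂G₂/∂x = 4*y - 4
∂G₁/∂y = -6*x^3 + 4*x^2
Scalar curl = 6*x^3 - 4*x^2 + 4*y - 4
At (-2, -3): -80.

-80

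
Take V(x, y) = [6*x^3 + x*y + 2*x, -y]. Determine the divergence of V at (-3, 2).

∂V₁/∂x = 18*x^2 + y + 2
∂V₂/∂y = -1
∇·V = 18*x^2 + y + 1
At (-3, 2): 165.

165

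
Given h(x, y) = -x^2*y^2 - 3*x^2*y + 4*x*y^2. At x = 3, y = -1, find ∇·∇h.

∂²h/∂x² = -2*y*(y + 3)
∂²h/∂y² = 2*x*(-x + 4)
∇²h = -2*x^2 + 8*x - 2*y^2 - 6*y
At (3, -1): 10.

10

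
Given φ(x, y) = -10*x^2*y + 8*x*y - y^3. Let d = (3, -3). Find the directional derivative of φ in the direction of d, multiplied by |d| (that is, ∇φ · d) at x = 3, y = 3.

∂φ/∂x = -20*x*y + 8*y
∂φ/∂y = -10*x^2 + 8*x - 3*y^2
∇φ at (3, 3) = (-156, -93)
∇φ · d = (-156)(3) + (-93)(-3) = -189

-189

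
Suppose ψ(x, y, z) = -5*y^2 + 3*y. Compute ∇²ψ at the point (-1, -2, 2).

-10

∂²ψ/∂x² = 0
∂²ψ/∂y² = -10
∂²ψ/∂z² = 0
∇²ψ = -10
At (-1, -2, 2): -10.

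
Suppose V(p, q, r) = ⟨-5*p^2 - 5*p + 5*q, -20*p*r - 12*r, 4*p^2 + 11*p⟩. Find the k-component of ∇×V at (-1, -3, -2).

(∇×V)_3 = ∂V₂/∂p − ∂V₁/∂q
= -20*r − (5)
= -20*r - 5
At (-1, -3, -2): 35.

35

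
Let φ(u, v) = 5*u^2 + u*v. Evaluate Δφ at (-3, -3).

10

∂²φ/∂u² = 10
∂²φ/∂v² = 0
∇²φ = 10
At (-3, -3): 10.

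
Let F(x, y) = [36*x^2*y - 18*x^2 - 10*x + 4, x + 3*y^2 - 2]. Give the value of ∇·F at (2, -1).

∂F₁/∂x = 72*x*y - 36*x - 10
∂F₂/∂y = 6*y
∇·F = 72*x*y - 36*x + 6*y - 10
At (2, -1): -232.

-232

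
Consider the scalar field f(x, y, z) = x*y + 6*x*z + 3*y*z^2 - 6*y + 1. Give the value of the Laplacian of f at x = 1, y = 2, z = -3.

12

∂²f/∂x² = 0
∂²f/∂y² = 0
∂²f/∂z² = 6*y
∇²f = 6*y
At (1, 2, -3): 12.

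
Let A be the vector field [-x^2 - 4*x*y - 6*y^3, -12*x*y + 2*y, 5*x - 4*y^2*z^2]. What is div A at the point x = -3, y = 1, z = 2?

∂A₁/∂x = -2*x - 4*y
∂A₂/∂y = -12*x + 2
∂A₃/∂z = -8*y^2*z
∇·A = -14*x - 8*y^2*z - 4*y + 2
At (-3, 1, 2): 24.

24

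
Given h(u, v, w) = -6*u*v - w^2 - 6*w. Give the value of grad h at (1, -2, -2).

(12, -6, -2)

∂h/∂u = -6*v
∂h/∂v = -6*u
∂h/∂w = -2*w - 6
∇h = (-6*v, -6*u, -2*w - 6)
At (1, -2, -2): (12, -6, -2).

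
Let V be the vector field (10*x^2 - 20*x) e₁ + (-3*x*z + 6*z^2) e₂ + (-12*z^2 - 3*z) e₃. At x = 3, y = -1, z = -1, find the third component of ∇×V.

(∇×V)_3 = ∂V₂/∂x − ∂V₁/∂y
= -3*z − (0)
= -3*z
At (3, -1, -1): 3.

3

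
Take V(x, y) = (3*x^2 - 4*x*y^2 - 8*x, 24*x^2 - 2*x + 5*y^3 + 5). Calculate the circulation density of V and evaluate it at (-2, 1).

-114

∂V₂/∂x = 48*x - 2
∂V₁/∂y = -8*x*y
Scalar curl = 8*x*y + 48*x - 2
At (-2, 1): -114.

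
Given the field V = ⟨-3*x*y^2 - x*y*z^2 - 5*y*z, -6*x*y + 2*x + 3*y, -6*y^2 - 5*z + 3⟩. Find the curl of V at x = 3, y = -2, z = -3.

(24, -26, -10)

(∇×V)₁ = ∂V₃/∂y − ∂V₂/∂z = -12*y
(∇×V)₂ = ∂V₁/∂z − ∂V₃/∂x = -2*x*y*z - 5*y
(∇×V)₃ = ∂V₂/∂x − ∂V₁/∂y = 6*x*y + x*z^2 - 6*y + 5*z + 2
∇×V = (-12*y, -2*x*y*z - 5*y, 6*x*y + x*z^2 - 6*y + 5*z + 2)
At (3, -2, -3): (24, -26, -10).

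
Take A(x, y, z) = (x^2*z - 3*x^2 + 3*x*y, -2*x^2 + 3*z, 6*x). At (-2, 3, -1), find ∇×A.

(-3, -2, 14)

(∇×A)₁ = ∂A₃/∂y − ∂A₂/∂z = -3
(∇×A)₂ = ∂A₁/∂z − ∂A₃/∂x = x^2 - 6
(∇×A)₃ = ∂A₂/∂x − ∂A₁/∂y = -7*x
∇×A = (-3, x^2 - 6, -7*x)
At (-2, 3, -1): (-3, -2, 14).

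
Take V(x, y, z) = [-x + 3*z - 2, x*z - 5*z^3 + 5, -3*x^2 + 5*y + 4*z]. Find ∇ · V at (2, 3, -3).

∂V₁/∂x = -1
∂V₂/∂y = 0
∂V₃/∂z = 4
∇·V = 3
At (2, 3, -3): 3.

3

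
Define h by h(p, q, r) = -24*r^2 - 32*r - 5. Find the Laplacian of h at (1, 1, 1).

∂²h/∂p² = 0
∂²h/∂q² = 0
∂²h/∂r² = -48
∇²h = -48
At (1, 1, 1): -48.

-48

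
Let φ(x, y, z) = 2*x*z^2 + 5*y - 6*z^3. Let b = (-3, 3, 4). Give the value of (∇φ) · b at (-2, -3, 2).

-361

∂φ/∂x = 2*z^2
∂φ/∂y = 5
∂φ/∂z = 4*x*z - 18*z^2
∇φ at (-2, -3, 2) = (8, 5, -88)
∇φ · b = (8)(-3) + (5)(3) + (-88)(4) = -361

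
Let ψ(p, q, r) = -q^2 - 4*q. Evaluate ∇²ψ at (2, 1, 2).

-2

∂²ψ/∂p² = 0
∂²ψ/∂q² = -2
∂²ψ/∂r² = 0
∇²ψ = -2
At (2, 1, 2): -2.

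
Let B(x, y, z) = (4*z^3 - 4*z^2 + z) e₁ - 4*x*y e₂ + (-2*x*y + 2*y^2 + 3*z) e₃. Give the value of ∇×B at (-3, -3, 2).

(-6, 27, 12)

(∇×B)₁ = ∂B₃/∂y − ∂B₂/∂z = -2*x + 4*y
(∇×B)₂ = ∂B₁/∂z − ∂B₃/∂x = 2*y + 12*z^2 - 8*z + 1
(∇×B)₃ = ∂B₂/∂x − ∂B₁/∂y = -4*y
∇×B = (-2*x + 4*y, 2*y + 12*z^2 - 8*z + 1, -4*y)
At (-3, -3, 2): (-6, 27, 12).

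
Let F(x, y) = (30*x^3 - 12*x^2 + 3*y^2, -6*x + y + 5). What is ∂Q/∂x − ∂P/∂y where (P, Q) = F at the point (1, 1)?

-12

∂F₂/∂x = -6
∂F₁/∂y = 6*y
Scalar curl = -6*y - 6
At (1, 1): -12.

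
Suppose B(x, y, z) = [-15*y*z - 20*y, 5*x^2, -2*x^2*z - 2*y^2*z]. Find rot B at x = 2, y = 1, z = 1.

(-4, -7, 55)

(∇×B)₁ = ∂B₃/∂y − ∂B₂/∂z = -4*y*z
(∇×B)₂ = ∂B₁/∂z − ∂B₃/∂x = 4*x*z - 15*y
(∇×B)₃ = ∂B₂/∂x − ∂B₁/∂y = 10*x + 15*z + 20
∇×B = (-4*y*z, 4*x*z - 15*y, 10*x + 15*z + 20)
At (2, 1, 1): (-4, -7, 55).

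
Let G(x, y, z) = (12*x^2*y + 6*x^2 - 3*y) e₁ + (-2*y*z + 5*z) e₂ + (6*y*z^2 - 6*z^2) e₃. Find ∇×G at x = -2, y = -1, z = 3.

(47, 0, -45)

(∇×G)₁ = ∂G₃/∂y − ∂G₂/∂z = 2*y + 6*z^2 - 5
(∇×G)₂ = ∂G₁/∂z − ∂G₃/∂x = 0
(∇×G)₃ = ∂G₂/∂x − ∂G₁/∂y = -12*x^2 + 3
∇×G = (2*y + 6*z^2 - 5, 0, -12*x^2 + 3)
At (-2, -1, 3): (47, 0, -45).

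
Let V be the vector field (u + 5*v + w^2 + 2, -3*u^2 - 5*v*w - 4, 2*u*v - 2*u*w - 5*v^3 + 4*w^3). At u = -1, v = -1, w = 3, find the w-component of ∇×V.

1

(∇×V)_3 = ∂V₂/∂u − ∂V₁/∂v
= -6*u − (5)
= -6*u - 5
At (-1, -1, 3): 1.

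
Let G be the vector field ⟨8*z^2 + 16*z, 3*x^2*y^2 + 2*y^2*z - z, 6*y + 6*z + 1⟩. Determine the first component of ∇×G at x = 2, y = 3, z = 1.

(∇×G)_1 = ∂G₃/∂y − ∂G₂/∂z
= 6 − (2*y^2 - 1)
= -2*y^2 + 7
At (2, 3, 1): -11.

-11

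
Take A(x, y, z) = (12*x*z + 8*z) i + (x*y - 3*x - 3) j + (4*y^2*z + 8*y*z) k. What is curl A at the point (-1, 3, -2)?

(-64, -4, 0)

(∇×A)₁ = ∂A₃/∂y − ∂A₂/∂z = 8*y*z + 8*z
(∇×A)₂ = ∂A₁/∂z − ∂A₃/∂x = 12*x + 8
(∇×A)₃ = ∂A₂/∂x − ∂A₁/∂y = y - 3
∇×A = (8*y*z + 8*z, 12*x + 8, y - 3)
At (-1, 3, -2): (-64, -4, 0).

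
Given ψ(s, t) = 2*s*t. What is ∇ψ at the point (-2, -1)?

(-2, -4)

∂ψ/∂s = 2*t
∂ψ/∂t = 2*s
∇ψ = (2*t, 2*s)
At (-2, -1): (-2, -4).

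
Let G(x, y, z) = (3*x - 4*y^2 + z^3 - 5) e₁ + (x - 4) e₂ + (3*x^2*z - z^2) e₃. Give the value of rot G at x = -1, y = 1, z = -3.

(0, 9, 9)

(∇×G)₁ = ∂G₃/∂y − ∂G₂/∂z = 0
(∇×G)₂ = ∂G₁/∂z − ∂G₃/∂x = -6*x*z + 3*z^2
(∇×G)₃ = ∂G₂/∂x − ∂G₁/∂y = 8*y + 1
∇×G = (0, -6*x*z + 3*z^2, 8*y + 1)
At (-1, 1, -3): (0, 9, 9).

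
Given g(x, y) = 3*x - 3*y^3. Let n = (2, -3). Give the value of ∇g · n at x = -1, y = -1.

∂g/∂x = 3
∂g/∂y = -9*y^2
∇g at (-1, -1) = (3, -9)
∇g · n = (3)(2) + (-9)(-3) = 33

33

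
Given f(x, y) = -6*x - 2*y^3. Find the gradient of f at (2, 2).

∂f/∂x = -6
∂f/∂y = -6*y^2
∇f = (-6, -6*y^2)
At (2, 2): (-6, -24).

(-6, -24)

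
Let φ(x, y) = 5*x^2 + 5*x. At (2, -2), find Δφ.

10

∂²φ/∂x² = 10
∂²φ/∂y² = 0
∇²φ = 10
At (2, -2): 10.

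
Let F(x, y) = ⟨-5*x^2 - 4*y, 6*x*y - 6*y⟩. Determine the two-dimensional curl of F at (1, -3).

-14

∂F₂/∂x = 6*y
∂F₁/∂y = -4
Scalar curl = 6*y + 4
At (1, -3): -14.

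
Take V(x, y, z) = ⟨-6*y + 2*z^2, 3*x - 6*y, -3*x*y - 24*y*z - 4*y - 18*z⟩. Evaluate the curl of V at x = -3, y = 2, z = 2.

(-43, 14, 9)

(∇×V)₁ = ∂V₃/∂y − ∂V₂/∂z = -3*x - 24*z - 4
(∇×V)₂ = ∂V₁/∂z − ∂V₃/∂x = 3*y + 4*z
(∇×V)₃ = ∂V₂/∂x − ∂V₁/∂y = 9
∇×V = (-3*x - 24*z - 4, 3*y + 4*z, 9)
At (-3, 2, 2): (-43, 14, 9).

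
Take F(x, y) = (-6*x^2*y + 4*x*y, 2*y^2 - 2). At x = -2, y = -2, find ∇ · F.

∂F₁/∂x = -12*x*y + 4*y
∂F₂/∂y = 4*y
∇·F = -12*x*y + 8*y
At (-2, -2): -64.

-64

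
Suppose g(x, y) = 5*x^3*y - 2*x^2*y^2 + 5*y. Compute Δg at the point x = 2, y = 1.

40

∂²g/∂x² = 2*y*(15*x - 2*y)
∂²g/∂y² = -4*x^2
∇²g = -4*x^2 + 30*x*y - 4*y^2
At (2, 1): 40.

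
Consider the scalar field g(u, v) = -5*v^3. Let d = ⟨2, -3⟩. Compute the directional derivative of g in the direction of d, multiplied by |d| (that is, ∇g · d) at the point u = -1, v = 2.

180

∂g/∂u = 0
∂g/∂v = -15*v^2
∇g at (-1, 2) = (0, -60)
∇g · d = (0)(2) + (-60)(-3) = 180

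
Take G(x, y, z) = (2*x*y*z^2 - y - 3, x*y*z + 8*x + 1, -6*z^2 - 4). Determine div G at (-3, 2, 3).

-9

∂G₁/∂x = 2*y*z^2
∂G₂/∂y = x*z
∂G₃/∂z = -12*z
∇·G = x*z + 2*y*z^2 - 12*z
At (-3, 2, 3): -9.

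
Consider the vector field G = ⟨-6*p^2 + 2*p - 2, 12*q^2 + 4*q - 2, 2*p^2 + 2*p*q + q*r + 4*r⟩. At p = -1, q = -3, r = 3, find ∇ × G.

(∇×G)₁ = ∂G₃/∂q − ∂G₂/∂r = 2*p + r
(∇×G)₂ = ∂G₁/∂r − ∂G₃/∂p = -4*p - 2*q
(∇×G)₃ = ∂G₂/∂p − ∂G₁/∂q = 0
∇×G = (2*p + r, -4*p - 2*q, 0)
At (-1, -3, 3): (1, 10, 0).

(1, 10, 0)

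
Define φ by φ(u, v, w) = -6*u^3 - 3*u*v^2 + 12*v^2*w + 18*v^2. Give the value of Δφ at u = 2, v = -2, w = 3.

∂²φ/∂u² = -36*u
∂²φ/∂v² = 6*(-u + 4*w + 6)
∂²φ/∂w² = 0
∇²φ = -42*u + 24*w + 36
At (2, -2, 3): 24.

24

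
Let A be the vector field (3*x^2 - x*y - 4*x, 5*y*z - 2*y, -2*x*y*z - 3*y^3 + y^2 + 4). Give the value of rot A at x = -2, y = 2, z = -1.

(-46, -4, -2)

(∇×A)₁ = ∂A₃/∂y − ∂A₂/∂z = -2*x*z - 9*y^2 - 3*y
(∇×A)₂ = ∂A₁/∂z − ∂A₃/∂x = 2*y*z
(∇×A)₃ = ∂A₂/∂x − ∂A₁/∂y = x
∇×A = (-2*x*z - 9*y^2 - 3*y, 2*y*z, x)
At (-2, 2, -1): (-46, -4, -2).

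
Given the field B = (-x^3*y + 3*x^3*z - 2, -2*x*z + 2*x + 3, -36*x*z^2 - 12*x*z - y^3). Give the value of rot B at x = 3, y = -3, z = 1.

(∇×B)₁ = ∂B₃/∂y − ∂B₂/∂z = 2*x - 3*y^2
(∇×B)₂ = ∂B₁/∂z − ∂B₃/∂x = 3*x^3 + 36*z^2 + 12*z
(∇×B)₃ = ∂B₂/∂x − ∂B₁/∂y = x^3 - 2*z + 2
∇×B = (2*x - 3*y^2, 3*x^3 + 36*z^2 + 12*z, x^3 - 2*z + 2)
At (3, -3, 1): (-21, 129, 27).

(-21, 129, 27)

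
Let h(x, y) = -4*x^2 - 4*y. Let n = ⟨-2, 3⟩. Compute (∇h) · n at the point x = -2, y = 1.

-44

∂h/∂x = -8*x
∂h/∂y = -4
∇h at (-2, 1) = (16, -4)
∇h · n = (16)(-2) + (-4)(3) = -44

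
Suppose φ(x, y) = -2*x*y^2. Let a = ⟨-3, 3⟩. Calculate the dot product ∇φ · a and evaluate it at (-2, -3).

∂φ/∂x = -2*y^2
∂φ/∂y = -4*x*y
∇φ at (-2, -3) = (-18, -24)
∇φ · a = (-18)(-3) + (-24)(3) = -18

-18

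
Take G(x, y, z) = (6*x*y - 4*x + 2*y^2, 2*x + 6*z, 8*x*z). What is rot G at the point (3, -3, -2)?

(∇×G)₁ = ∂G₃/∂y − ∂G₂/∂z = -6
(∇×G)₂ = ∂G₁/∂z − ∂G₃/∂x = -8*z
(∇×G)₃ = ∂G₂/∂x − ∂G₁/∂y = -6*x - 4*y + 2
∇×G = (-6, -8*z, -6*x - 4*y + 2)
At (3, -3, -2): (-6, 16, -4).

(-6, 16, -4)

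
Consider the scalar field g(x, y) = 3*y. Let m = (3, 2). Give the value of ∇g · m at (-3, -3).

6

∂g/∂x = 0
∂g/∂y = 3
∇g at (-3, -3) = (0, 3)
∇g · m = (0)(3) + (3)(2) = 6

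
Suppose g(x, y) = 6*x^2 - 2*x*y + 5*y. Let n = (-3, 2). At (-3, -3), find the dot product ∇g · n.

∂g/∂x = 12*x - 2*y
∂g/∂y = -2*x + 5
∇g at (-3, -3) = (-30, 11)
∇g · n = (-30)(-3) + (11)(2) = 112

112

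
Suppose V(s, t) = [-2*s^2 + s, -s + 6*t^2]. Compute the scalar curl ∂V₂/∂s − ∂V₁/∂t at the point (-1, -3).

-1

∂V₂/∂s = -1
∂V₁/∂t = 0
Scalar curl = -1
At (-1, -3): -1.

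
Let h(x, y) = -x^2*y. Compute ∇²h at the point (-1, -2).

∂²h/∂x² = -2*y
∂²h/∂y² = 0
∇²h = -2*y
At (-1, -2): 4.

4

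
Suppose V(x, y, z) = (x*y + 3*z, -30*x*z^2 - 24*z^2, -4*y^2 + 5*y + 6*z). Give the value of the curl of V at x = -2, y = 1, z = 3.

(∇×V)₁ = ∂V₃/∂y − ∂V₂/∂z = 60*x*z - 8*y + 48*z + 5
(∇×V)₂ = ∂V₁/∂z − ∂V₃/∂x = 3
(∇×V)₃ = ∂V₂/∂x − ∂V₁/∂y = -x - 30*z^2
∇×V = (60*x*z - 8*y + 48*z + 5, 3, -x - 30*z^2)
At (-2, 1, 3): (-219, 3, -268).

(-219, 3, -268)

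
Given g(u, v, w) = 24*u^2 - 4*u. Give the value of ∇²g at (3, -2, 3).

48

∂²g/∂u² = 48
∂²g/∂v² = 0
∂²g/∂w² = 0
∇²g = 48
At (3, -2, 3): 48.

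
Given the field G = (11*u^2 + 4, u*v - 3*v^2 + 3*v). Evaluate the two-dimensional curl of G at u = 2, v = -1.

-1

∂G₂/∂u = v
∂G₁/∂v = 0
Scalar curl = v
At (2, -1): -1.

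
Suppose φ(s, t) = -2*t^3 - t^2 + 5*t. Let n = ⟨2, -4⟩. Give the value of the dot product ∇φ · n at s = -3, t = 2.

∂φ/∂s = 0
∂φ/∂t = -6*t^2 - 2*t + 5
∇φ at (-3, 2) = (0, -23)
∇φ · n = (0)(2) + (-23)(-4) = 92

92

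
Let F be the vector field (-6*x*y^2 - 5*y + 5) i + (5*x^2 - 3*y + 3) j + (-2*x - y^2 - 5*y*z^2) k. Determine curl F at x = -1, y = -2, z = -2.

(∇×F)₁ = ∂F₃/∂y − ∂F₂/∂z = -2*y - 5*z^2
(∇×F)₂ = ∂F₁/∂z − ∂F₃/∂x = 2
(∇×F)₃ = ∂F₂/∂x − ∂F₁/∂y = 12*x*y + 10*x + 5
∇×F = (-2*y - 5*z^2, 2, 12*x*y + 10*x + 5)
At (-1, -2, -2): (-16, 2, 19).

(-16, 2, 19)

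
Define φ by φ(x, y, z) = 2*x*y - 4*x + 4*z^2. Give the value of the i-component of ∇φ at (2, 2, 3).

(∇φ)_1 = ∂φ/∂x = 2*y - 4
At (2, 2, 3): 0.

0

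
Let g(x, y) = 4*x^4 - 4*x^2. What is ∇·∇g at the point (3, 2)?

424

∂²g/∂x² = 8*(6*x^2 - 1)
∂²g/∂y² = 0
∇²g = 48*x^2 - 8
At (3, 2): 424.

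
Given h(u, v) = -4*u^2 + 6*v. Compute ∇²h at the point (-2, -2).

∂²h/∂u² = -8
∂²h/∂v² = 0
∇²h = -8
At (-2, -2): -8.

-8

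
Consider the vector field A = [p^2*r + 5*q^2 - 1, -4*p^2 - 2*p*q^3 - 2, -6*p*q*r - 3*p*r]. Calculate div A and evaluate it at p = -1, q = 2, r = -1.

41

∂A₁/∂p = 2*p*r
∂A₂/∂q = -6*p*q^2
∂A₃/∂r = -6*p*q - 3*p
∇·A = -6*p*q^2 - 6*p*q + 2*p*r - 3*p
At (-1, 2, -1): 41.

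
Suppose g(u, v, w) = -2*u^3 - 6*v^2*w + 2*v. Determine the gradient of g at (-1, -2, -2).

∂g/∂u = -6*u^2
∂g/∂v = -12*v*w + 2
∂g/∂w = -6*v^2
∇g = (-6*u^2, -12*v*w + 2, -6*v^2)
At (-1, -2, -2): (-6, -46, -24).

(-6, -46, -24)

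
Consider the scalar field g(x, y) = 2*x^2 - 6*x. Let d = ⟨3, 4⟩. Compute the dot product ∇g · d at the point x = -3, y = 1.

∂g/∂x = 4*x - 6
∂g/∂y = 0
∇g at (-3, 1) = (-18, 0)
∇g · d = (-18)(3) + (0)(4) = -54

-54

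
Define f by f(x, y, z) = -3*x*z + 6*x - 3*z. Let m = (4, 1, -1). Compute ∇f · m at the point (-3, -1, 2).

-6

∂f/∂x = -3*z + 6
∂f/∂y = 0
∂f/∂z = -3*x - 3
∇f at (-3, -1, 2) = (0, 0, 6)
∇f · m = (0)(4) + (0)(1) + (6)(-1) = -6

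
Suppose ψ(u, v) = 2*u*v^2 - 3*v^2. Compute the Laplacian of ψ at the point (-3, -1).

-18

∂²ψ/∂u² = 0
∂²ψ/∂v² = 2*(2*u - 3)
∇²ψ = 4*u - 6
At (-3, -1): -18.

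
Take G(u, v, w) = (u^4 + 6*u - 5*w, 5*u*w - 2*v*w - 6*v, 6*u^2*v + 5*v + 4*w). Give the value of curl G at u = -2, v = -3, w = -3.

(33, -77, -15)

(∇×G)₁ = ∂G₃/∂v − ∂G₂/∂w = 6*u^2 - 5*u + 2*v + 5
(∇×G)₂ = ∂G₁/∂w − ∂G₃/∂u = -12*u*v - 5
(∇×G)₃ = ∂G₂/∂u − ∂G₁/∂v = 5*w
∇×G = (6*u^2 - 5*u + 2*v + 5, -12*u*v - 5, 5*w)
At (-2, -3, -3): (33, -77, -15).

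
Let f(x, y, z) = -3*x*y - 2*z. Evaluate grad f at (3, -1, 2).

∂f/∂x = -3*y
∂f/∂y = -3*x
∂f/∂z = -2
∇f = (-3*y, -3*x, -2)
At (3, -1, 2): (3, -9, -2).

(3, -9, -2)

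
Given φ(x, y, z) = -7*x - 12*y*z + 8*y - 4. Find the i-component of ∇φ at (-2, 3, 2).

-7

(∇φ)_1 = ∂φ/∂x = -7
At (-2, 3, 2): -7.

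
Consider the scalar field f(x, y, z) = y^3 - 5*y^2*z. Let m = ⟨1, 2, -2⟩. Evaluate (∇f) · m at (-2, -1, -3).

-44

∂f/∂x = 0
∂f/∂y = 3*y^2 - 10*y*z
∂f/∂z = -5*y^2
∇f at (-2, -1, -3) = (0, -27, -5)
∇f · m = (0)(1) + (-27)(2) + (-5)(-2) = -44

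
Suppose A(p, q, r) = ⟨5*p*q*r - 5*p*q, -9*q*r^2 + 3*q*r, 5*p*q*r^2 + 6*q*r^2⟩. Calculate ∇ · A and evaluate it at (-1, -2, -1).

12

∂A₁/∂p = 5*q*r - 5*q
∂A₂/∂q = -9*r^2 + 3*r
∂A₃/∂r = 10*p*q*r + 12*q*r
∇·A = 10*p*q*r + 17*q*r - 5*q - 9*r^2 + 3*r
At (-1, -2, -1): 12.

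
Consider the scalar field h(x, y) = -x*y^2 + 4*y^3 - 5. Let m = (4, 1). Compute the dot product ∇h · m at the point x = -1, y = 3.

∂h/∂x = -y^2
∂h/∂y = -2*x*y + 12*y^2
∇h at (-1, 3) = (-9, 114)
∇h · m = (-9)(4) + (114)(1) = 78

78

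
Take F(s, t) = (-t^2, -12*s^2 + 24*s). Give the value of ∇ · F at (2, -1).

0

∂F₁/∂s = 0
∂F₂/∂t = 0
∇·F = 0
At (2, -1): 0.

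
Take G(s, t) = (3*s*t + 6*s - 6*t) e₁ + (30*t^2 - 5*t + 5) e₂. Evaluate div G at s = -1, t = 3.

190

∂G₁/∂s = 3*t + 6
∂G₂/∂t = 60*t - 5
∇·G = 63*t + 1
At (-1, 3): 190.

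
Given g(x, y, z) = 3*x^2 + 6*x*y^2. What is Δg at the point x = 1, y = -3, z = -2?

18

∂²g/∂x² = 6
∂²g/∂y² = 12*x
∂²g/∂z² = 0
∇²g = 12*x + 6
At (1, -3, -2): 18.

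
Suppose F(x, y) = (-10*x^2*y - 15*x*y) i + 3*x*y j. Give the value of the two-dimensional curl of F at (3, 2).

141

∂F₂/∂x = 3*y
∂F₁/∂y = -10*x^2 - 15*x
Scalar curl = 10*x^2 + 15*x + 3*y
At (3, 2): 141.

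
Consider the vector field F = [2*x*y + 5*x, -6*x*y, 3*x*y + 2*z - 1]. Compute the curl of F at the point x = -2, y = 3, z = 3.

(-6, -9, -14)

(∇×F)₁ = ∂F₃/∂y − ∂F₂/∂z = 3*x
(∇×F)₂ = ∂F₁/∂z − ∂F₃/∂x = -3*y
(∇×F)₃ = ∂F₂/∂x − ∂F₁/∂y = -2*x - 6*y
∇×F = (3*x, -3*y, -2*x - 6*y)
At (-2, 3, 3): (-6, -9, -14).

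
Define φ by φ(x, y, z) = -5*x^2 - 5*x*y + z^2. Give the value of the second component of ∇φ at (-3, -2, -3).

(∇φ)_2 = ∂φ/∂y = -5*x
At (-3, -2, -3): 15.

15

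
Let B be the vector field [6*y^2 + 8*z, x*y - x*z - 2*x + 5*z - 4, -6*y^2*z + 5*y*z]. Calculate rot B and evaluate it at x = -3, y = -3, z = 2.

(∇×B)₁ = ∂B₃/∂y − ∂B₂/∂z = x - 12*y*z + 5*z - 5
(∇×B)₂ = ∂B₁/∂z − ∂B₃/∂x = 8
(∇×B)₃ = ∂B₂/∂x − ∂B₁/∂y = -11*y - z - 2
∇×B = (x - 12*y*z + 5*z - 5, 8, -11*y - z - 2)
At (-3, -3, 2): (74, 8, 29).

(74, 8, 29)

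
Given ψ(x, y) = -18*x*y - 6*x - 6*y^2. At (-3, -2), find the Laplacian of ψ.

∂²ψ/∂x² = 0
∂²ψ/∂y² = -12
∇²ψ = -12
At (-3, -2): -12.

-12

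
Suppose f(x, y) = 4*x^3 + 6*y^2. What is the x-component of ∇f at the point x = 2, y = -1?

(∇f)_1 = ∂f/∂x = 12*x^2
At (2, -1): 48.

48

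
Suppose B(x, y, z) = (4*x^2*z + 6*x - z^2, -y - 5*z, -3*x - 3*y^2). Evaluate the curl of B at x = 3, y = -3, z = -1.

(23, 41, 0)

(∇×B)₁ = ∂B₃/∂y − ∂B₂/∂z = -6*y + 5
(∇×B)₂ = ∂B₁/∂z − ∂B₃/∂x = 4*x^2 - 2*z + 3
(∇×B)₃ = ∂B₂/∂x − ∂B₁/∂y = 0
∇×B = (-6*y + 5, 4*x^2 - 2*z + 3, 0)
At (3, -3, -1): (23, 41, 0).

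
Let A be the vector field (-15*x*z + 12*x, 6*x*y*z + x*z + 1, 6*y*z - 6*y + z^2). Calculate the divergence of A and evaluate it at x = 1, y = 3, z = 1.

23

∂A₁/∂x = -15*z + 12
∂A₂/∂y = 6*x*z
∂A₃/∂z = 6*y + 2*z
∇·A = 6*x*z + 6*y - 13*z + 12
At (1, 3, 1): 23.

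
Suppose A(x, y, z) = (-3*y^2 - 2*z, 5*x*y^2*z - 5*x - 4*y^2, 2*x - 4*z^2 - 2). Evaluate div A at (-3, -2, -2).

∂A₁/∂x = 0
∂A₂/∂y = 10*x*y*z - 8*y
∂A₃/∂z = -8*z
∇·A = 10*x*y*z - 8*y - 8*z
At (-3, -2, -2): -88.

-88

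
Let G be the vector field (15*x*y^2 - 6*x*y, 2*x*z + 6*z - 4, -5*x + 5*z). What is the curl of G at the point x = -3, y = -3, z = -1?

(∇×G)₁ = ∂G₃/∂y − ∂G₂/∂z = -2*x - 6
(∇×G)₂ = ∂G₁/∂z − ∂G₃/∂x = 5
(∇×G)₃ = ∂G₂/∂x − ∂G₁/∂y = -30*x*y + 6*x + 2*z
∇×G = (-2*x - 6, 5, -30*x*y + 6*x + 2*z)
At (-3, -3, -1): (0, 5, -290).

(0, 5, -290)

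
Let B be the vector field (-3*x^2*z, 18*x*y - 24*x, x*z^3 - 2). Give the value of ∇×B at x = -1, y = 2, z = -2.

(0, 5, 12)

(∇×B)₁ = ∂B₃/∂y − ∂B₂/∂z = 0
(∇×B)₂ = ∂B₁/∂z − ∂B₃/∂x = -3*x^2 - z^3
(∇×B)₃ = ∂B₂/∂x − ∂B₁/∂y = 18*y - 24
∇×B = (0, -3*x^2 - z^3, 18*y - 24)
At (-1, 2, -2): (0, 5, 12).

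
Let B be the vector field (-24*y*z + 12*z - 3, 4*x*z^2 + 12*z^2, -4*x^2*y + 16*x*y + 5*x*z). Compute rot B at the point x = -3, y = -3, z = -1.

(-84, 209, -20)

(∇×B)₁ = ∂B₃/∂y − ∂B₂/∂z = -4*x^2 - 8*x*z + 16*x - 24*z
(∇×B)₂ = ∂B₁/∂z − ∂B₃/∂x = 8*x*y - 40*y - 5*z + 12
(∇×B)₃ = ∂B₂/∂x − ∂B₁/∂y = 4*z^2 + 24*z
∇×B = (-4*x^2 - 8*x*z + 16*x - 24*z, 8*x*y - 40*y - 5*z + 12, 4*z^2 + 24*z)
At (-3, -3, -1): (-84, 209, -20).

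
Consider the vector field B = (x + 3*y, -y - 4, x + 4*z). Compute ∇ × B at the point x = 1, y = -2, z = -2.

(∇×B)₁ = ∂B₃/∂y − ∂B₂/∂z = 0
(∇×B)₂ = ∂B₁/∂z − ∂B₃/∂x = -1
(∇×B)₃ = ∂B₂/∂x − ∂B₁/∂y = -3
∇×B = (0, -1, -3)
At (1, -2, -2): (0, -1, -3).

(0, -1, -3)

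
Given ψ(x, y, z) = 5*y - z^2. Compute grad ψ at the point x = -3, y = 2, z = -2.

∂ψ/∂x = 0
∂ψ/∂y = 5
∂ψ/∂z = -2*z
∇ψ = (0, 5, -2*z)
At (-3, 2, -2): (0, 5, 4).

(0, 5, 4)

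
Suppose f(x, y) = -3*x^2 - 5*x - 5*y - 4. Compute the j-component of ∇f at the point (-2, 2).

(∇f)_2 = ∂f/∂y = -5
At (-2, 2): -5.

-5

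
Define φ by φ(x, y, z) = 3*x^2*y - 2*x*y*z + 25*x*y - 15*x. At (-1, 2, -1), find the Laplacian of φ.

∂²φ/∂x² = 6*y
∂²φ/∂y² = 0
∂²φ/∂z² = 0
∇²φ = 6*y
At (-1, 2, -1): 12.

12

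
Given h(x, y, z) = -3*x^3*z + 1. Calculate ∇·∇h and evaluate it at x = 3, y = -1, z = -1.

∂²h/∂x² = -18*x*z
∂²h/∂y² = 0
∂²h/∂z² = 0
∇²h = -18*x*z
At (3, -1, -1): 54.

54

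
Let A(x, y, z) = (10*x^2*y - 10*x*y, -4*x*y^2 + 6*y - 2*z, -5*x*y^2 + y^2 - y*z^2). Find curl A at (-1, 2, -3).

(17, 20, -36)

(∇×A)₁ = ∂A₃/∂y − ∂A₂/∂z = -10*x*y + 2*y - z^2 + 2
(∇×A)₂ = ∂A₁/∂z − ∂A₃/∂x = 5*y^2
(∇×A)₃ = ∂A₂/∂x − ∂A₁/∂y = -10*x^2 + 10*x - 4*y^2
∇×A = (-10*x*y + 2*y - z^2 + 2, 5*y^2, -10*x^2 + 10*x - 4*y^2)
At (-1, 2, -3): (17, 20, -36).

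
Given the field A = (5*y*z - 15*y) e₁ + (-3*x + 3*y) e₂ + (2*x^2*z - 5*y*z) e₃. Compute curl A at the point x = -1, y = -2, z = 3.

(-15, 2, -3)

(∇×A)₁ = ∂A₃/∂y − ∂A₂/∂z = -5*z
(∇×A)₂ = ∂A₁/∂z − ∂A₃/∂x = -4*x*z + 5*y
(∇×A)₃ = ∂A₂/∂x − ∂A₁/∂y = -5*z + 12
∇×A = (-5*z, -4*x*z + 5*y, -5*z + 12)
At (-1, -2, 3): (-15, 2, -3).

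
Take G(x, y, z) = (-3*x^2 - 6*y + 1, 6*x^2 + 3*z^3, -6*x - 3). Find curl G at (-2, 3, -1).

(-9, 6, -18)

(∇×G)₁ = ∂G₃/∂y − ∂G₂/∂z = -9*z^2
(∇×G)₂ = ∂G₁/∂z − ∂G₃/∂x = 6
(∇×G)₃ = ∂G₂/∂x − ∂G₁/∂y = 12*x + 6
∇×G = (-9*z^2, 6, 12*x + 6)
At (-2, 3, -1): (-9, 6, -18).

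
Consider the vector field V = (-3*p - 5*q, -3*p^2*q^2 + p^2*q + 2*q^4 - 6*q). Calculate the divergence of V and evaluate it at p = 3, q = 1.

∂V₁/∂p = -3
∂V₂/∂q = -6*p^2*q + p^2 + 8*q^3 - 6
∇·V = -6*p^2*q + p^2 + 8*q^3 - 9
At (3, 1): -46.

-46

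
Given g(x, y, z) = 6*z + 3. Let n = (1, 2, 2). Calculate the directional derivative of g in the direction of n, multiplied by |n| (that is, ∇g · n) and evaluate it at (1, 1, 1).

∂g/∂x = 0
∂g/∂y = 0
∂g/∂z = 6
∇g at (1, 1, 1) = (0, 0, 6)
∇g · n = (0)(1) + (0)(2) + (6)(2) = 12

12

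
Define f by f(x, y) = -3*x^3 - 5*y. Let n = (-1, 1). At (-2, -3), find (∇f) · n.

31

∂f/∂x = -9*x^2
∂f/∂y = -5
∇f at (-2, -3) = (-36, -5)
∇f · n = (-36)(-1) + (-5)(1) = 31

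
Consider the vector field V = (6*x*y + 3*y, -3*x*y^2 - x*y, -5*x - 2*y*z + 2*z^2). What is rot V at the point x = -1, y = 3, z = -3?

(6, 5, -27)

(∇×V)₁ = ∂V₃/∂y − ∂V₂/∂z = -2*z
(∇×V)₂ = ∂V₁/∂z − ∂V₃/∂x = 5
(∇×V)₃ = ∂V₂/∂x − ∂V₁/∂y = -6*x - 3*y^2 - y - 3
∇×V = (-2*z, 5, -6*x - 3*y^2 - y - 3)
At (-1, 3, -3): (6, 5, -27).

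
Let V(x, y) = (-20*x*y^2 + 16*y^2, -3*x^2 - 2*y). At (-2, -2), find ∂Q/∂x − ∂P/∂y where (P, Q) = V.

∂V₂/∂x = -6*x
∂V₁/∂y = -40*x*y + 32*y
Scalar curl = 40*x*y - 6*x - 32*y
At (-2, -2): 236.

236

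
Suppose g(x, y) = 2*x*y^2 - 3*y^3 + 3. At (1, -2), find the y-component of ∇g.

-44

(∇g)_2 = ∂g/∂y = 4*x*y - 9*y^2
At (1, -2): -44.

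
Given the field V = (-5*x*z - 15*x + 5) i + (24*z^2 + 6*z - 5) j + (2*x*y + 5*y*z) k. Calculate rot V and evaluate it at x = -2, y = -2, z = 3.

(-139, 14, 0)

(∇×V)₁ = ∂V₃/∂y − ∂V₂/∂z = 2*x - 43*z - 6
(∇×V)₂ = ∂V₁/∂z − ∂V₃/∂x = -5*x - 2*y
(∇×V)₃ = ∂V₂/∂x − ∂V₁/∂y = 0
∇×V = (2*x - 43*z - 6, -5*x - 2*y, 0)
At (-2, -2, 3): (-139, 14, 0).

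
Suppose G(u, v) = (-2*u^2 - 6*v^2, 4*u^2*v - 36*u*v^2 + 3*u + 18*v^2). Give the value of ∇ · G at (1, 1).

∂G₁/∂u = -4*u
∂G₂/∂v = 4*u^2 - 72*u*v + 36*v
∇·G = 4*u^2 - 72*u*v - 4*u + 36*v
At (1, 1): -36.

-36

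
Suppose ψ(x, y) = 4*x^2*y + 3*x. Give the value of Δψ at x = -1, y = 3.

24

∂²ψ/∂x² = 8*y
∂²ψ/∂y² = 0
∇²ψ = 8*y
At (-1, 3): 24.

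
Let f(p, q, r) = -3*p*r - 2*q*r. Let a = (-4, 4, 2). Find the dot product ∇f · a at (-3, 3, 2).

∂f/∂p = -3*r
∂f/∂q = -2*r
∂f/∂r = -3*p - 2*q
∇f at (-3, 3, 2) = (-6, -4, 3)
∇f · a = (-6)(-4) + (-4)(4) + (3)(2) = 14

14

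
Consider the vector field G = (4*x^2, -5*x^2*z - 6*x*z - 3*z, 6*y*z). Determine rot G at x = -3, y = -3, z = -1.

(24, 0, -24)

(∇×G)₁ = ∂G₃/∂y − ∂G₂/∂z = 5*x^2 + 6*x + 6*z + 3
(∇×G)₂ = ∂G₁/∂z − ∂G₃/∂x = 0
(∇×G)₃ = ∂G₂/∂x − ∂G₁/∂y = -10*x*z - 6*z
∇×G = (5*x^2 + 6*x + 6*z + 3, 0, -10*x*z - 6*z)
At (-3, -3, -1): (24, 0, -24).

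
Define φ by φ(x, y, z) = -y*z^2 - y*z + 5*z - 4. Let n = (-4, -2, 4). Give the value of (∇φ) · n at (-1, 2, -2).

∂φ/∂x = 0
∂φ/∂y = -z^2 - z
∂φ/∂z = -2*y*z - y + 5
∇φ at (-1, 2, -2) = (0, -2, 11)
∇φ · n = (0)(-4) + (-2)(-2) + (11)(4) = 48

48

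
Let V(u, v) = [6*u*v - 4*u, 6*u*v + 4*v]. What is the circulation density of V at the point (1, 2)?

6

∂V₂/∂u = 6*v
∂V₁/∂v = 6*u
Scalar curl = -6*u + 6*v
At (1, 2): 6.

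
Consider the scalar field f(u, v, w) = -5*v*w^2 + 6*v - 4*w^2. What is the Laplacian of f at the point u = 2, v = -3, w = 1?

22

∂²f/∂u² = 0
∂²f/∂v² = 0
∂²f/∂w² = -2*(5*v + 4)
∇²f = -10*v - 8
At (2, -3, 1): 22.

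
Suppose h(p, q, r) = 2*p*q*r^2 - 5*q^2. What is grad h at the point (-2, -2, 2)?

(-16, 4, 32)

∂h/∂p = 2*q*r^2
∂h/∂q = 2*p*r^2 - 10*q
∂h/∂r = 4*p*q*r
∇h = (2*q*r^2, 2*p*r^2 - 10*q, 4*p*q*r)
At (-2, -2, 2): (-16, 4, 32).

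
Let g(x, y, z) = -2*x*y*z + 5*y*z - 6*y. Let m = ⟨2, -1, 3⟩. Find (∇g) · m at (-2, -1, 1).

-26

∂g/∂x = -2*y*z
∂g/∂y = -2*x*z + 5*z - 6
∂g/∂z = -2*x*y + 5*y
∇g at (-2, -1, 1) = (2, 3, -9)
∇g · m = (2)(2) + (3)(-1) + (-9)(3) = -26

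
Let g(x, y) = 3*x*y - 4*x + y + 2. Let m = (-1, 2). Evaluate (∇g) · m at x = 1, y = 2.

6

∂g/∂x = 3*y - 4
∂g/∂y = 3*x + 1
∇g at (1, 2) = (2, 4)
∇g · m = (2)(-1) + (4)(2) = 6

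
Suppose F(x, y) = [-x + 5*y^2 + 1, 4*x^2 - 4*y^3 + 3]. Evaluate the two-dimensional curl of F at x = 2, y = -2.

∂F₂/∂x = 8*x
∂F₁/∂y = 10*y
Scalar curl = 8*x - 10*y
At (2, -2): 36.

36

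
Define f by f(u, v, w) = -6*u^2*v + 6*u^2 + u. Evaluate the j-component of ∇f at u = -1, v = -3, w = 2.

(∇f)_2 = ∂f/∂v = -6*u^2
At (-1, -3, 2): -6.

-6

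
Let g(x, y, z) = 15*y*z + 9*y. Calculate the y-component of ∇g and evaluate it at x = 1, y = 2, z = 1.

(∇g)_2 = ∂g/∂y = 15*z + 9
At (1, 2, 1): 24.

24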